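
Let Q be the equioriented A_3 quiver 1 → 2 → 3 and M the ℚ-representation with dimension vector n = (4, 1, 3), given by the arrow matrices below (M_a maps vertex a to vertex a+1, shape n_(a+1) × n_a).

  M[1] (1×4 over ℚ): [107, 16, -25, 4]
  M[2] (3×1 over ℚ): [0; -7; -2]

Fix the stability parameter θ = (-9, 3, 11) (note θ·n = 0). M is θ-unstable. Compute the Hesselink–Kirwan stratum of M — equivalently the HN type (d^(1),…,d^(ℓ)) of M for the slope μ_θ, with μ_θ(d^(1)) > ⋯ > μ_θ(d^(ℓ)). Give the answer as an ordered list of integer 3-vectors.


Barcode: M ≅ I[1,1]^3, I[1,3], I[3,3]^2. HN layers by μ_θ (3 steps, strictly decreasing):
  μ^(1)=11; μ^(2)=3; μ^(3)=-9

((0, 0, 3); (0, 1, 0); (4, 0, 0))


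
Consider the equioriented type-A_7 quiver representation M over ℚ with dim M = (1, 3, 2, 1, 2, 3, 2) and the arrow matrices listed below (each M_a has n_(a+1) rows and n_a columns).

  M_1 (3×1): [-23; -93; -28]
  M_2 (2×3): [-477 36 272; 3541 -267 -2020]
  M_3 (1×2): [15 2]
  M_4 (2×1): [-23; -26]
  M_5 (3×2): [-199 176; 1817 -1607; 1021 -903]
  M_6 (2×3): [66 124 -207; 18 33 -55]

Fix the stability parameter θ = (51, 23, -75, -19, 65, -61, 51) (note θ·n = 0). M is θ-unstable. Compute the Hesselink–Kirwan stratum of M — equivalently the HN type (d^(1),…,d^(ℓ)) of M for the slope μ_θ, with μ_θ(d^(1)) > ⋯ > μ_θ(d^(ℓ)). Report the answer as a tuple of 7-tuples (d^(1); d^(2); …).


Via rank(M_{q-1}∘⋯∘M_p): M ≅ I[1,7], I[2,2], I[2,3], I[5,7], I[6,6].
μ_θ-semistable layers: μ^(1)=51; μ^(2)=23; μ^(3)=2; μ^(4)=-5; μ^(5)=-26; μ^(6)=-61

((0, 0, 0, 0, 0, 0, 2); (0, 1, 0, 0, 0, 0, 0); (0, 0, 0, 0, 2, 2, 0); (1, 1, 1, 1, 0, 0, 0); (0, 1, 1, 0, 0, 0, 0); (0, 0, 0, 0, 0, 1, 0))


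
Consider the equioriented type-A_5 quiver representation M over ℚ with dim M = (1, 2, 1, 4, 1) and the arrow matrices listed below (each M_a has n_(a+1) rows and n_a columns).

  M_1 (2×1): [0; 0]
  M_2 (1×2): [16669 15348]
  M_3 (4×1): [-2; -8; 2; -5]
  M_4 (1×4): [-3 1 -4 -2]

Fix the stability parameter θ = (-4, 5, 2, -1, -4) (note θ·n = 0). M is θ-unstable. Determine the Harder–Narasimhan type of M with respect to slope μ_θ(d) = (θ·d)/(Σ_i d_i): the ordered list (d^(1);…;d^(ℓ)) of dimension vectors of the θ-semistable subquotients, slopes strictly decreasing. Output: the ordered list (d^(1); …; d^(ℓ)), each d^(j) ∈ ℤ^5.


Interval decomposition of M: I[1,1], I[2,2], I[2,4], I[4,4]^2, I[4,5].
HN type (ℓ=5): μ^(1)=5; μ^(2)=2; μ^(3)=-1; μ^(4)=-5/2; μ^(5)=-4

((0, 1, 0, 0, 0); (0, 1, 1, 1, 0); (0, 0, 0, 2, 0); (0, 0, 0, 1, 1); (1, 0, 0, 0, 0))


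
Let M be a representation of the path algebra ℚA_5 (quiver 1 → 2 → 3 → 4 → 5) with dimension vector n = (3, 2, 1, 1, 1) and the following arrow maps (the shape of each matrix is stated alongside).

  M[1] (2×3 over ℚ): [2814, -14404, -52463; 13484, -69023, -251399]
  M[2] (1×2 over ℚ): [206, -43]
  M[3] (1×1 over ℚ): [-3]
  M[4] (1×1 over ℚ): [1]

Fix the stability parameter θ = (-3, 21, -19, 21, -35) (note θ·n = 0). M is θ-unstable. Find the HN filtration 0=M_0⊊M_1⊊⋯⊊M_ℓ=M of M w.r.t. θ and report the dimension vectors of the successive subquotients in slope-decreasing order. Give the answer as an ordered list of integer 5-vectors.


Via rank(M_{q-1}∘⋯∘M_p): M ≅ I[1,1], I[1,2], I[1,5].
μ_θ-semistable layers: μ^(1)=21; μ^(2)=-3

((0, 1, 0, 0, 0); (3, 1, 1, 1, 1))


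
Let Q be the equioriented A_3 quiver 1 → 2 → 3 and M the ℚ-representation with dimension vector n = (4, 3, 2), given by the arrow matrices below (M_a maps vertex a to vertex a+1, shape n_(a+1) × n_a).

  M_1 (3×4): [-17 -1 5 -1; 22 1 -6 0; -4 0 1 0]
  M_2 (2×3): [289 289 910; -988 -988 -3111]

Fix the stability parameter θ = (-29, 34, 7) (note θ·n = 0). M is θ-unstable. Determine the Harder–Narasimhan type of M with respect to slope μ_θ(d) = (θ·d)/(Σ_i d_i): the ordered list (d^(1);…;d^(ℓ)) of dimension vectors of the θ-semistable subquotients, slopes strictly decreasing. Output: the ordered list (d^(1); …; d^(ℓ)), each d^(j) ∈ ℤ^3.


Interval decomposition of M: I[1,1], I[1,2], I[1,3]^2.
HN type (ℓ=3): μ^(1)=34; μ^(2)=41/2; μ^(3)=-29

((0, 1, 0); (0, 2, 2); (4, 0, 0))


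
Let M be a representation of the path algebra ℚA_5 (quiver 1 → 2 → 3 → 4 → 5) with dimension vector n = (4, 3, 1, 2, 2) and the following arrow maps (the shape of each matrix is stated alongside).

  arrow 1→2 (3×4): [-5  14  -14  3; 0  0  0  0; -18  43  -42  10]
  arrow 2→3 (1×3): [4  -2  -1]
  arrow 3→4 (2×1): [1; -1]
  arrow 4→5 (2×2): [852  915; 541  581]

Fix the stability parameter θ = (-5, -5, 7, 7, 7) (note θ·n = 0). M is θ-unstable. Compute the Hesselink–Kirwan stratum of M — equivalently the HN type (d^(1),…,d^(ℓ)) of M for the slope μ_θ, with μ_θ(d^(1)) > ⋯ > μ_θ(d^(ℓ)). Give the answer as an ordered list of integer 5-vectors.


Barcode: M ≅ I[1,1]^2, I[1,2], I[1,5], I[2,2], I[4,5]. HN layers by μ_θ (2 steps, strictly decreasing):
  μ^(1)=7; μ^(2)=-5

((0, 0, 1, 2, 2); (4, 3, 0, 0, 0))


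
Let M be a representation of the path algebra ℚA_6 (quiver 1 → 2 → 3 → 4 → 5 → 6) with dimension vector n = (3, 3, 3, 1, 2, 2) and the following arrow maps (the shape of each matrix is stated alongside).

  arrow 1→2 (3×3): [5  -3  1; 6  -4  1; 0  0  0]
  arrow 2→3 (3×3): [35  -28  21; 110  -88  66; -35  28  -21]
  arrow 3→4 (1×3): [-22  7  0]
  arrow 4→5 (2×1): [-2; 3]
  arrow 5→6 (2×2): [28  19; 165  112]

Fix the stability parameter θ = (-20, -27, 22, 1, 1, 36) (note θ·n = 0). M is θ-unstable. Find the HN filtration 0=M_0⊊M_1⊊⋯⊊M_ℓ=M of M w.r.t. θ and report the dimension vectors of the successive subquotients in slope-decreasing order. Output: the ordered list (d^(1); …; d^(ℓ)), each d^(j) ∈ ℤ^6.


Via rank(M_{q-1}∘⋯∘M_p): M ≅ I[1,1], I[1,2], I[1,3], I[2,2], I[3,3], I[3,6], I[5,6].
μ_θ-semistable layers: μ^(1)=36; μ^(2)=22; μ^(3)=8; μ^(4)=1; μ^(5)=-20; μ^(6)=-47/2; μ^(7)=-27

((0, 0, 0, 0, 0, 2); (0, 0, 2, 0, 0, 0); (0, 0, 1, 1, 1, 0); (0, 0, 0, 0, 1, 0); (1, 0, 0, 0, 0, 0); (2, 2, 0, 0, 0, 0); (0, 1, 0, 0, 0, 0))


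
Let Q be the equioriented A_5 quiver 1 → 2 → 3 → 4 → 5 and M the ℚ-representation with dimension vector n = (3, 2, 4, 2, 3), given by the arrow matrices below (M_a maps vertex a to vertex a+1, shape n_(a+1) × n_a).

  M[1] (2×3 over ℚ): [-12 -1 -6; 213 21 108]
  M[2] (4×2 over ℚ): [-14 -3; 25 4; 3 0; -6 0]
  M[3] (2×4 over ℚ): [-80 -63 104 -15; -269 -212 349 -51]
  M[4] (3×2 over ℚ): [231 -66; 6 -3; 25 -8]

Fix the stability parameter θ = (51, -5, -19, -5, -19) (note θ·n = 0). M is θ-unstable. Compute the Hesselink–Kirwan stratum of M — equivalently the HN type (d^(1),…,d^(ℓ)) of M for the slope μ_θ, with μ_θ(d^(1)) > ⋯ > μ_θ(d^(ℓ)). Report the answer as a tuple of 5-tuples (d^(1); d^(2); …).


Via rank(M_{q-1}∘⋯∘M_p): M ≅ I[1,1], I[1,5]^2, I[3,3]^2, I[5,5].
μ_θ-semistable layers: μ^(1)=51; μ^(2)=3/5; μ^(3)=-19

((1, 0, 0, 0, 0); (2, 2, 2, 2, 2); (0, 0, 2, 0, 1))


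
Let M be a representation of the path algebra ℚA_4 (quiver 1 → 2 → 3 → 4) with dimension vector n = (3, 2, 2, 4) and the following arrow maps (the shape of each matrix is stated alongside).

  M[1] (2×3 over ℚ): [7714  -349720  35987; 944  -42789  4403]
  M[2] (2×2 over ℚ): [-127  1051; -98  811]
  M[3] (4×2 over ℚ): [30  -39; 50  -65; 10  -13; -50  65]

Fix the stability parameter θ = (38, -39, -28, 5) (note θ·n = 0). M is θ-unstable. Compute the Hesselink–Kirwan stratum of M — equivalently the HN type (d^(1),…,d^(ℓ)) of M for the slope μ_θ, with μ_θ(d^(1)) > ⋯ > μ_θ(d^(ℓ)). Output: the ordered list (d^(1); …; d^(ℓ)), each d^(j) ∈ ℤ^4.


Barcode: M ≅ I[1,1], I[1,3], I[1,4], I[4,4]^3. HN layers by μ_θ (3 steps, strictly decreasing):
  μ^(1)=38; μ^(2)=5; μ^(3)=-29/3

((1, 0, 0, 0); (0, 0, 0, 4); (2, 2, 2, 0))


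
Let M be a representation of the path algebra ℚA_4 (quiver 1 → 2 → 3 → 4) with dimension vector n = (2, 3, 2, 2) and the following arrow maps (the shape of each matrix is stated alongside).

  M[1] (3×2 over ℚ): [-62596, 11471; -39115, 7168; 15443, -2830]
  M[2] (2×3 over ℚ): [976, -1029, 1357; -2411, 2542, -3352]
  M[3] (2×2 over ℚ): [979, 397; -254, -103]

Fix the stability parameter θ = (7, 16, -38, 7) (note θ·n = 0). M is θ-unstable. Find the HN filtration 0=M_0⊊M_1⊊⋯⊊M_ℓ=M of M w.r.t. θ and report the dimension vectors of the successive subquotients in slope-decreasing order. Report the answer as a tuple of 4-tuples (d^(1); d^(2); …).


Interval decomposition of M: I[1,4]^2, I[2,2].
HN type (ℓ=3): μ^(1)=16; μ^(2)=7; μ^(3)=-5

((0, 1, 0, 0); (0, 0, 0, 2); (2, 2, 2, 0))


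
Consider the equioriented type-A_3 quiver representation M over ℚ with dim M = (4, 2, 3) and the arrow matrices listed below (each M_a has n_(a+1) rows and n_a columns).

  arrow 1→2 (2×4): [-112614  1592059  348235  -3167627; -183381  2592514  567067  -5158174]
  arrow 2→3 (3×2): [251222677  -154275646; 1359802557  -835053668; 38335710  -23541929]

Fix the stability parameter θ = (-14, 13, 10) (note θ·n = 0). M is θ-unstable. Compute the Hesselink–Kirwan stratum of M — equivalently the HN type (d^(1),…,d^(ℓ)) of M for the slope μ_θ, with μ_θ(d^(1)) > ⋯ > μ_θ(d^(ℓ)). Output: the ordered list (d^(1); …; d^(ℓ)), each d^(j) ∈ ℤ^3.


Barcode: M ≅ I[1,1]^2, I[1,3]^2, I[3,3]. HN layers by μ_θ (3 steps, strictly decreasing):
  μ^(1)=23/2; μ^(2)=10; μ^(3)=-14

((0, 2, 2); (0, 0, 1); (4, 0, 0))


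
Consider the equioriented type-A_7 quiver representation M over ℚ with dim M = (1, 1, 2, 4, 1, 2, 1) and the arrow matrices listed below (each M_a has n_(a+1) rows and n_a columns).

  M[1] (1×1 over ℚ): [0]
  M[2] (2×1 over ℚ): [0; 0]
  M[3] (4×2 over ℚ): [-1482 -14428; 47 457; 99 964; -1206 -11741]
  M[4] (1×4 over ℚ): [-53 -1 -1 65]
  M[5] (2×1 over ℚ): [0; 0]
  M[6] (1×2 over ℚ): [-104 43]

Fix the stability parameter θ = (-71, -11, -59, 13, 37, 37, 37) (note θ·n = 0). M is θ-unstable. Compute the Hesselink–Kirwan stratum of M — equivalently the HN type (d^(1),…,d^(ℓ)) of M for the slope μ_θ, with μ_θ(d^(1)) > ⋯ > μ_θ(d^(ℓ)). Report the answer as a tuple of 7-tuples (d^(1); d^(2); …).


Barcode: M ≅ I[1,1], I[2,2], I[3,4], I[3,5], I[4,4]^2, I[6,6], I[6,7]. HN layers by μ_θ (5 steps, strictly decreasing):
  μ^(1)=37; μ^(2)=13; μ^(3)=-11; μ^(4)=-59; μ^(5)=-71

((0, 0, 0, 0, 1, 2, 1); (0, 0, 0, 4, 0, 0, 0); (0, 1, 0, 0, 0, 0, 0); (0, 0, 2, 0, 0, 0, 0); (1, 0, 0, 0, 0, 0, 0))


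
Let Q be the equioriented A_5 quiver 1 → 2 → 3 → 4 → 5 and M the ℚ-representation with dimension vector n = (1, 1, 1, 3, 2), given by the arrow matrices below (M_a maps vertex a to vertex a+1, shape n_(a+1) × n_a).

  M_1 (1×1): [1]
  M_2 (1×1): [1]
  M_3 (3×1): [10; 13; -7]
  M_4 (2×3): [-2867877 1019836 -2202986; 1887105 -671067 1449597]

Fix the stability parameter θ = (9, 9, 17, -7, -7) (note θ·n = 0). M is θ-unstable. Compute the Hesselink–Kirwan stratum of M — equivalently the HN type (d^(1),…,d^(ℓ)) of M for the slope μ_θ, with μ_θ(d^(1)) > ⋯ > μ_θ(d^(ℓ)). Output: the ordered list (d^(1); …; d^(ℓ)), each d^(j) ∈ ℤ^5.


Via rank(M_{q-1}∘⋯∘M_p): M ≅ I[1,4], I[4,5]^2.
μ_θ-semistable layers: μ^(1)=7; μ^(2)=-7

((1, 1, 1, 1, 0); (0, 0, 0, 2, 2))


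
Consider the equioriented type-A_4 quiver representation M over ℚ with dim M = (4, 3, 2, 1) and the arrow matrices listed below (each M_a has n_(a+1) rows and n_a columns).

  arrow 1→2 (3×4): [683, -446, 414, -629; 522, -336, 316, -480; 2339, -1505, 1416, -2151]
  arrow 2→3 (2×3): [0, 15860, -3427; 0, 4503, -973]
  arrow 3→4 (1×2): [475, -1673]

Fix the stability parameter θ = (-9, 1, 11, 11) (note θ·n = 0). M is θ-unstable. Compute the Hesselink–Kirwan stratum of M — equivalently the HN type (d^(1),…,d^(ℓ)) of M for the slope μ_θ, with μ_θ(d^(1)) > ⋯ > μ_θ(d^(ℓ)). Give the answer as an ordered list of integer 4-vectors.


Barcode: M ≅ I[1,1], I[1,2], I[1,3], I[1,4]. HN layers by μ_θ (3 steps, strictly decreasing):
  μ^(1)=11; μ^(2)=1; μ^(3)=-9

((0, 0, 2, 1); (0, 3, 0, 0); (4, 0, 0, 0))


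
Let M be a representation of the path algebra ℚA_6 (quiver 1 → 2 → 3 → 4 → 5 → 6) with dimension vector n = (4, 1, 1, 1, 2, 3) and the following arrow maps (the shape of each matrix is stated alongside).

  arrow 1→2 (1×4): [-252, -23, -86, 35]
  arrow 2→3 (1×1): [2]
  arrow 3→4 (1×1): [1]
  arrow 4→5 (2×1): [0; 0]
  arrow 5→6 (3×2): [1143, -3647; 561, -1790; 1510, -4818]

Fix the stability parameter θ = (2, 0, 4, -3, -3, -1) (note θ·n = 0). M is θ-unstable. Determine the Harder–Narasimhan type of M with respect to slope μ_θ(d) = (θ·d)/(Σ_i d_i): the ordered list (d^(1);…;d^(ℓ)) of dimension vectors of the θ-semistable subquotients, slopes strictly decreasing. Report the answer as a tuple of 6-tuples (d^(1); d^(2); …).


Interval decomposition of M: I[1,1]^3, I[1,4], I[5,6]^2, I[6,6].
HN type (ℓ=4): μ^(1)=2; μ^(2)=3/4; μ^(3)=-1; μ^(4)=-3

((3, 0, 0, 0, 0, 0); (1, 1, 1, 1, 0, 0); (0, 0, 0, 0, 0, 3); (0, 0, 0, 0, 2, 0))


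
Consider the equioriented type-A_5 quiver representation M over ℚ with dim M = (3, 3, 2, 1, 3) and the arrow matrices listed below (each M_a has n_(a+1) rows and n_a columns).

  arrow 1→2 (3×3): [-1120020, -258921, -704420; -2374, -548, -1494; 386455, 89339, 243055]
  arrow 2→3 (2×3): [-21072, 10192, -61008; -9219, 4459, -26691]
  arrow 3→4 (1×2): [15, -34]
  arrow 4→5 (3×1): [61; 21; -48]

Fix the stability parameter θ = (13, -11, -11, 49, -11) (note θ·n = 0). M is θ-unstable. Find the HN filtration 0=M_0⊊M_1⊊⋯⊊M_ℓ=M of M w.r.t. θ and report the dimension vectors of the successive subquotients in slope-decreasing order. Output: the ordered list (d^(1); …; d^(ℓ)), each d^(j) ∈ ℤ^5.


Via rank(M_{q-1}∘⋯∘M_p): M ≅ I[1,1], I[1,2], I[1,5], I[2,2], I[3,3], I[5,5]^2.
μ_θ-semistable layers: μ^(1)=19; μ^(2)=13; μ^(3)=1; μ^(4)=-3; μ^(5)=-11

((0, 0, 0, 1, 1); (1, 0, 0, 0, 0); (1, 1, 0, 0, 0); (1, 1, 1, 0, 0); (0, 1, 1, 0, 2))


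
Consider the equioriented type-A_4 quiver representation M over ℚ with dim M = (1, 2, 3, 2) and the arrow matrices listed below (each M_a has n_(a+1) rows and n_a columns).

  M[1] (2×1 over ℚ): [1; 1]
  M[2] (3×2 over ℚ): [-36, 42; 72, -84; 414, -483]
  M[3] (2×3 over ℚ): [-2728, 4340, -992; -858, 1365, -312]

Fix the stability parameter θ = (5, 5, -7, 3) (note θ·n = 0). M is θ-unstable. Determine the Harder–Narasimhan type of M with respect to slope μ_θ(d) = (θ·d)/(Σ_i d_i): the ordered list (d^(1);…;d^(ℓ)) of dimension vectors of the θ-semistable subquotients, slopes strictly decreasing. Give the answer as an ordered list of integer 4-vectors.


Interval decomposition of M: I[1,3], I[2,2], I[3,3], I[3,4], I[4,4].
HN type (ℓ=4): μ^(1)=5; μ^(2)=3; μ^(3)=1; μ^(4)=-7

((0, 1, 0, 0); (0, 0, 0, 2); (1, 1, 1, 0); (0, 0, 2, 0))


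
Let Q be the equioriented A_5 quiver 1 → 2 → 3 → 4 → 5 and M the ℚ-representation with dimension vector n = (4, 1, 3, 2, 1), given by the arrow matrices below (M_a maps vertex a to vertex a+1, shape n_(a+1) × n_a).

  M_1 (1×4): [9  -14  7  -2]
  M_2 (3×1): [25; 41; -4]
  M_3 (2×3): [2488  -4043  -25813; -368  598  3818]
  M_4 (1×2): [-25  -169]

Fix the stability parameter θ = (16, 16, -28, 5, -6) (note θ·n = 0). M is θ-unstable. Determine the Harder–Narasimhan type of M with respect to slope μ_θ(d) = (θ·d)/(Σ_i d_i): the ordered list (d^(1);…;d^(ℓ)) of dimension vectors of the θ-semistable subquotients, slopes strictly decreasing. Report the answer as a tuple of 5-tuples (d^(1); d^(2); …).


Via rank(M_{q-1}∘⋯∘M_p): M ≅ I[1,1]^3, I[1,5], I[3,3]^2, I[4,4].
μ_θ-semistable layers: μ^(1)=16; μ^(2)=5; μ^(3)=3/5; μ^(4)=-28

((3, 0, 0, 0, 0); (0, 0, 0, 1, 0); (1, 1, 1, 1, 1); (0, 0, 2, 0, 0))


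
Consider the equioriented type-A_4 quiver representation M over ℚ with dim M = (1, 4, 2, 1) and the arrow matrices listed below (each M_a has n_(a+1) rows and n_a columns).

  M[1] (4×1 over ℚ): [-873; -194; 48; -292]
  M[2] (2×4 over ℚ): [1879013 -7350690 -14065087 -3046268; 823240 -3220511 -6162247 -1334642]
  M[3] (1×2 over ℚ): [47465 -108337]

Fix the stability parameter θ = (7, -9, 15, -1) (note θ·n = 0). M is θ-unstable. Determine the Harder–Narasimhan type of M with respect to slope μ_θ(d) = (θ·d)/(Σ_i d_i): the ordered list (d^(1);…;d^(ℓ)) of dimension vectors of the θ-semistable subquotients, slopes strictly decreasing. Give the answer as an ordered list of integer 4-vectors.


Via rank(M_{q-1}∘⋯∘M_p): M ≅ I[1,4], I[2,2]^2, I[2,3].
μ_θ-semistable layers: μ^(1)=15; μ^(2)=7; μ^(3)=-1; μ^(4)=-9

((0, 0, 1, 0); (0, 0, 1, 1); (1, 1, 0, 0); (0, 3, 0, 0))


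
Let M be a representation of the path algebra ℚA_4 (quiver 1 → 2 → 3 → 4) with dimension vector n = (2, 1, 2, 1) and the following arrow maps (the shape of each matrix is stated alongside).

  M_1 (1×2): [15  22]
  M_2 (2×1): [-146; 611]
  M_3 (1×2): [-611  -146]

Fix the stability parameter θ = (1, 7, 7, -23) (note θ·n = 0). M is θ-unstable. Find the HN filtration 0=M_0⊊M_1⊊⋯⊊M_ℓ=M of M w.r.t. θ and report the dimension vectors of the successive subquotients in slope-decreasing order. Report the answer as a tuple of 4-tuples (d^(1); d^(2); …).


Via rank(M_{q-1}∘⋯∘M_p): M ≅ I[1,1], I[1,3], I[3,4].
μ_θ-semistable layers: μ^(1)=7; μ^(2)=1; μ^(3)=-8

((0, 1, 1, 0); (2, 0, 0, 0); (0, 0, 1, 1))


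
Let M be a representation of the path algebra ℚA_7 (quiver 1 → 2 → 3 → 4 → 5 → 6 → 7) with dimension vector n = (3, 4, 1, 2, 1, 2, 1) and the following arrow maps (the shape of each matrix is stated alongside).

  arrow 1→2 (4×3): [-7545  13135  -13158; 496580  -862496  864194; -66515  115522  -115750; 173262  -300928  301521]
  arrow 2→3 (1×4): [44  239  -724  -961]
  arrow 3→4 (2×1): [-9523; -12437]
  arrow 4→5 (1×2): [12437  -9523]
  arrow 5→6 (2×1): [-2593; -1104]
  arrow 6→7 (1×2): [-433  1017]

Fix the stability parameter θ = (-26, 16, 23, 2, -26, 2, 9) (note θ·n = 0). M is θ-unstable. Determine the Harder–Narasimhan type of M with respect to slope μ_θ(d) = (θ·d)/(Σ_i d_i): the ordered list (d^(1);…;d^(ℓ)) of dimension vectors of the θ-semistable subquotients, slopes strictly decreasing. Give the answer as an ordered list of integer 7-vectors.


Interval decomposition of M: I[1,2]^2, I[1,4], I[2,2], I[4,7], I[6,6].
HN type (ℓ=6): μ^(1)=16; μ^(2)=41/3; μ^(3)=9; μ^(4)=2; μ^(5)=-12; μ^(6)=-26

((0, 3, 0, 0, 0, 0, 0); (0, 1, 1, 1, 0, 0, 0); (0, 0, 0, 0, 0, 0, 1); (0, 0, 0, 0, 0, 2, 0); (0, 0, 0, 1, 1, 0, 0); (3, 0, 0, 0, 0, 0, 0))


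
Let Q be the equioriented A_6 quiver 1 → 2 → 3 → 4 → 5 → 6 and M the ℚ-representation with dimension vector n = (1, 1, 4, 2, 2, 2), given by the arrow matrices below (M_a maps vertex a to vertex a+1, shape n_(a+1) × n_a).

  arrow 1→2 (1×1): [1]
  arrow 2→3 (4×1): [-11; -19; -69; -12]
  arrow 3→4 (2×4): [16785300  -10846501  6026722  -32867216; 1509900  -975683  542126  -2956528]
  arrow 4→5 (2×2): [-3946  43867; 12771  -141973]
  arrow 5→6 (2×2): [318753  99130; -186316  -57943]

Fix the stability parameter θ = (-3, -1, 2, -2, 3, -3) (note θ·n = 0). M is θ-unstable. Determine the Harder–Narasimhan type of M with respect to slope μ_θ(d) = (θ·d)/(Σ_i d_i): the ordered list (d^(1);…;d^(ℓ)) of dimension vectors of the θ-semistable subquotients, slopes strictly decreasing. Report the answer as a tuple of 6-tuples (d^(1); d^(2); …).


Barcode: M ≅ I[1,6], I[3,3]^3, I[4,6]. HN layers by μ_θ (5 steps, strictly decreasing):
  μ^(1)=2; μ^(2)=0; μ^(3)=-1; μ^(4)=-2; μ^(5)=-3

((0, 0, 3, 0, 0, 0); (0, 0, 1, 1, 2, 2); (0, 1, 0, 0, 0, 0); (0, 0, 0, 1, 0, 0); (1, 0, 0, 0, 0, 0))


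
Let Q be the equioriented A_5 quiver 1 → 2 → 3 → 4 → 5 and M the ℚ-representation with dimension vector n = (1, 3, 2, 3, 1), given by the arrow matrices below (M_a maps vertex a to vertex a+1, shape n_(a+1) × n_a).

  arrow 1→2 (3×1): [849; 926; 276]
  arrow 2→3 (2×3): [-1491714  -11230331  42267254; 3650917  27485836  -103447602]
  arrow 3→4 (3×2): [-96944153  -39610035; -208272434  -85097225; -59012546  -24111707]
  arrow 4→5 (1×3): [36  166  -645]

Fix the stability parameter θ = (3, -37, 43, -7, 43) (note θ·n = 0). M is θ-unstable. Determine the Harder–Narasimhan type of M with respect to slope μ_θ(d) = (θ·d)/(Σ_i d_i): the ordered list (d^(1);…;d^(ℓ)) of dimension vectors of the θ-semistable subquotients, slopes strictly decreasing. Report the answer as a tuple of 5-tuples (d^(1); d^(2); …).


Via rank(M_{q-1}∘⋯∘M_p): M ≅ I[1,5], I[2,2], I[2,4], I[4,4].
μ_θ-semistable layers: μ^(1)=43; μ^(2)=18; μ^(3)=-7; μ^(4)=-17; μ^(5)=-37

((0, 0, 0, 0, 1); (0, 0, 2, 2, 0); (0, 0, 0, 1, 0); (1, 1, 0, 0, 0); (0, 2, 0, 0, 0))


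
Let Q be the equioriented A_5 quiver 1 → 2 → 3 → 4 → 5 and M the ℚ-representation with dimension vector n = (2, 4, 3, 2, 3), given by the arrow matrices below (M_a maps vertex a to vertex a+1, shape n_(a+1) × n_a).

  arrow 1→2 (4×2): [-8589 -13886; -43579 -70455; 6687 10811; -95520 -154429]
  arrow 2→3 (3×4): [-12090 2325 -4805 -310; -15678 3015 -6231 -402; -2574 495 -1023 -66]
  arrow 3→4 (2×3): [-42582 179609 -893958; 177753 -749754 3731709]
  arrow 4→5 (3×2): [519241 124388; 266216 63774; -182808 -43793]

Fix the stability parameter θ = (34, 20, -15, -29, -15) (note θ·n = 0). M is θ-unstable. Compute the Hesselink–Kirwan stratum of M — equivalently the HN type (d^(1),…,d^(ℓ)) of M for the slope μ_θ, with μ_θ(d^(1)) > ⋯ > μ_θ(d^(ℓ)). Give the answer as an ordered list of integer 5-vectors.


Interval decomposition of M: I[1,2]^2, I[2,2], I[2,5], I[3,3], I[3,5], I[5,5].
HN type (ℓ=5): μ^(1)=27; μ^(2)=20; μ^(3)=-39/4; μ^(4)=-15; μ^(5)=-22

((2, 2, 0, 0, 0); (0, 1, 0, 0, 0); (0, 1, 1, 1, 1); (0, 0, 1, 0, 2); (0, 0, 1, 1, 0))


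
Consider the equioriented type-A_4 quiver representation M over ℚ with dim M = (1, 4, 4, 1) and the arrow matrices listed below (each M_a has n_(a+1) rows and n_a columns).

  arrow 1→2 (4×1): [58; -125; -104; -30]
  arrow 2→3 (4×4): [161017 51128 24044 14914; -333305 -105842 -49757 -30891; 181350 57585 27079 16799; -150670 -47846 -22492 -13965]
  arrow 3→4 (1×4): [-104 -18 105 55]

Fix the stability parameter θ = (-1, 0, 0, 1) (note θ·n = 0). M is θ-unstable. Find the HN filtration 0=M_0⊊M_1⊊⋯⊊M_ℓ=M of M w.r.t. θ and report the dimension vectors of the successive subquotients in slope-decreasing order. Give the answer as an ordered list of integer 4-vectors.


Via rank(M_{q-1}∘⋯∘M_p): M ≅ I[1,4], I[2,3]^3.
μ_θ-semistable layers: μ^(1)=1; μ^(2)=0; μ^(3)=-1

((0, 0, 0, 1); (0, 4, 4, 0); (1, 0, 0, 0))


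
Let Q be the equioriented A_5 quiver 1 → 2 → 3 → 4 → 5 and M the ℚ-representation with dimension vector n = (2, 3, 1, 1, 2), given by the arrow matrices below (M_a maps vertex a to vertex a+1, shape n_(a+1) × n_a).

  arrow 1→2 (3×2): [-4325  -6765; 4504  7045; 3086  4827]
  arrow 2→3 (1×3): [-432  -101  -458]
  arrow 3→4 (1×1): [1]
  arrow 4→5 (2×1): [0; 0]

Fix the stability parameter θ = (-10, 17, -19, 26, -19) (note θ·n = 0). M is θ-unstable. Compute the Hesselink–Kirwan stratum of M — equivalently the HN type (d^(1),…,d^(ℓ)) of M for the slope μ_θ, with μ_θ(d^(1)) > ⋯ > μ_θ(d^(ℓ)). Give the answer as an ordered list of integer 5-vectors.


Via rank(M_{q-1}∘⋯∘M_p): M ≅ I[1,2], I[1,4], I[2,2], I[5,5]^2.
μ_θ-semistable layers: μ^(1)=26; μ^(2)=17; μ^(3)=-1; μ^(4)=-10; μ^(5)=-19

((0, 0, 0, 1, 0); (0, 2, 0, 0, 0); (0, 1, 1, 0, 0); (2, 0, 0, 0, 0); (0, 0, 0, 0, 2))


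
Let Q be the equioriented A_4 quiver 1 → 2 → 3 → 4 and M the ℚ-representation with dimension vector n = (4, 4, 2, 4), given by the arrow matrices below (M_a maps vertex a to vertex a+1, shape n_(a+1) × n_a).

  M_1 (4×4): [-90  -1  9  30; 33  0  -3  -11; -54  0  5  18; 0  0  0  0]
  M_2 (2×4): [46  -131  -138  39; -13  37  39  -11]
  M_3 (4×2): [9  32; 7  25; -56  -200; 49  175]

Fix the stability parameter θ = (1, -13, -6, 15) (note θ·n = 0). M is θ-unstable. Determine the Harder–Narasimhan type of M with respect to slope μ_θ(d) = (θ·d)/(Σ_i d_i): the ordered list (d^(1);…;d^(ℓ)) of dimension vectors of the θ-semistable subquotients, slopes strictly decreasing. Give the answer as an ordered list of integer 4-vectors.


Interval decomposition of M: I[1,1], I[1,2], I[1,4]^2, I[2,2], I[4,4]^2.
HN type (ℓ=4): μ^(1)=15; μ^(2)=1; μ^(3)=-6; μ^(4)=-13

((0, 0, 0, 4); (1, 0, 0, 0); (3, 3, 2, 0); (0, 1, 0, 0))


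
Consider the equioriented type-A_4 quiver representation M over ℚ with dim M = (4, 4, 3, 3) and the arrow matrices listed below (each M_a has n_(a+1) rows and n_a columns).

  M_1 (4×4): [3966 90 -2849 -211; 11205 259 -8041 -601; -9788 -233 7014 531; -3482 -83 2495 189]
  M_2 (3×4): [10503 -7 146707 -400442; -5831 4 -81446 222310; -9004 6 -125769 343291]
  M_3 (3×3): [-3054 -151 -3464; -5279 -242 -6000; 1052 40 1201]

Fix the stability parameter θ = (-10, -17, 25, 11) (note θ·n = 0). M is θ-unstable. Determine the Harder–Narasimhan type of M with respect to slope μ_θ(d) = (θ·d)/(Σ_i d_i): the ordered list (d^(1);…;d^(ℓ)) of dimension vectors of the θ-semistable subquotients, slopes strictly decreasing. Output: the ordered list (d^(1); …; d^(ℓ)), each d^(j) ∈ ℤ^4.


Via rank(M_{q-1}∘⋯∘M_p): M ≅ I[1,2], I[1,4]^3.
μ_θ-semistable layers: μ^(1)=18; μ^(2)=-27/2

((0, 0, 3, 3); (4, 4, 0, 0))


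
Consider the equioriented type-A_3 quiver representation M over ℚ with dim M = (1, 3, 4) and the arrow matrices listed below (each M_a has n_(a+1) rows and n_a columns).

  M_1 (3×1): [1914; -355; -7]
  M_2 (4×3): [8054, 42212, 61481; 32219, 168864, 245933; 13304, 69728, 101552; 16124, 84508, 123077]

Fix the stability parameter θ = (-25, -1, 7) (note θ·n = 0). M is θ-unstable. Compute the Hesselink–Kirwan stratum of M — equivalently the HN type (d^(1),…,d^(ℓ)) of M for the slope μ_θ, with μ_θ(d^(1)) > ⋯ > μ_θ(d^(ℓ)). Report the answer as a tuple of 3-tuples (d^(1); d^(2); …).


Interval decomposition of M: I[1,3], I[2,2], I[2,3], I[3,3]^2.
HN type (ℓ=3): μ^(1)=7; μ^(2)=-1; μ^(3)=-25

((0, 0, 4); (0, 3, 0); (1, 0, 0))


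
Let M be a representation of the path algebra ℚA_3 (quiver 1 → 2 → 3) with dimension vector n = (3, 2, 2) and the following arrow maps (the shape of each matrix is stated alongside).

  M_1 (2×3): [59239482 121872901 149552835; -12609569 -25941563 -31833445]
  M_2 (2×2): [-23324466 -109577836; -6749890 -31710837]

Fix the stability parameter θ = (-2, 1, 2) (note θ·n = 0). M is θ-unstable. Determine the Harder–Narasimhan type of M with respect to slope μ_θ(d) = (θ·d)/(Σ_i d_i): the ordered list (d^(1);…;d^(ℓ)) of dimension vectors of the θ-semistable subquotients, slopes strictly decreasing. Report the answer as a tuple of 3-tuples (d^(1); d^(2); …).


Via rank(M_{q-1}∘⋯∘M_p): M ≅ I[1,1], I[1,3]^2.
μ_θ-semistable layers: μ^(1)=2; μ^(2)=1; μ^(3)=-2

((0, 0, 2); (0, 2, 0); (3, 0, 0))


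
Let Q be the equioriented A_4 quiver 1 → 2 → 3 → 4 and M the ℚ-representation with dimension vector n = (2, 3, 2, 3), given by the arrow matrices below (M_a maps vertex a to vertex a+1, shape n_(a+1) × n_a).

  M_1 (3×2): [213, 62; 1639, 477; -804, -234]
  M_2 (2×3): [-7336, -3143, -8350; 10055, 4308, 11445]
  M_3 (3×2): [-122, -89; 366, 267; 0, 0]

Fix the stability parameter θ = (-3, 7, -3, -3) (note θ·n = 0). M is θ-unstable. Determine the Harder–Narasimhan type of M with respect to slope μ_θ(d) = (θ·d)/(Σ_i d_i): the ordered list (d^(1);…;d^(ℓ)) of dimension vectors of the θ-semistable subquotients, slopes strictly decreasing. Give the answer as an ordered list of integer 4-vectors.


Barcode: M ≅ I[1,3], I[1,4], I[2,2], I[4,4]^2. HN layers by μ_θ (4 steps, strictly decreasing):
  μ^(1)=7; μ^(2)=2; μ^(3)=1/3; μ^(4)=-3

((0, 1, 0, 0); (0, 1, 1, 0); (0, 1, 1, 1); (2, 0, 0, 2))


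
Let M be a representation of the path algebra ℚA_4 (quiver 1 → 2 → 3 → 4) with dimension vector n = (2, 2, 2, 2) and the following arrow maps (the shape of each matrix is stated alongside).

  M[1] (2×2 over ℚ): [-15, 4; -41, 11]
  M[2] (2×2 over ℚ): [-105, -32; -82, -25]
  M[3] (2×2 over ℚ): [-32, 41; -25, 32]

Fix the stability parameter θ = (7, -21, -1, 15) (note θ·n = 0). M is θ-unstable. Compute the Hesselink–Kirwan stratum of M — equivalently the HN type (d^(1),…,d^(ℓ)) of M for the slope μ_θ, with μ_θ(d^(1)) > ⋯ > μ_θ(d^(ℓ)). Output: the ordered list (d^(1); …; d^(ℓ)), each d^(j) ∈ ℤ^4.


Interval decomposition of M: I[1,4]^2.
HN type (ℓ=3): μ^(1)=15; μ^(2)=-1; μ^(3)=-7

((0, 0, 0, 2); (0, 0, 2, 0); (2, 2, 0, 0))


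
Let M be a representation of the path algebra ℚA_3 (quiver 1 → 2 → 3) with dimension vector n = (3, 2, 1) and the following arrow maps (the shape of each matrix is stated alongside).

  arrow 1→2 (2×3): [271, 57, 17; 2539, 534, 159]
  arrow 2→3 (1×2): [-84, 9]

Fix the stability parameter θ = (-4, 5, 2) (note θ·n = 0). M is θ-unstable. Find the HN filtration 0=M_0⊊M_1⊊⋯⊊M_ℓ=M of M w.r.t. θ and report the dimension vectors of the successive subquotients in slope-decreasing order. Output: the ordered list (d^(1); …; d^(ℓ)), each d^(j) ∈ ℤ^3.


Barcode: M ≅ I[1,1], I[1,2], I[1,3]. HN layers by μ_θ (3 steps, strictly decreasing):
  μ^(1)=5; μ^(2)=7/2; μ^(3)=-4

((0, 1, 0); (0, 1, 1); (3, 0, 0))


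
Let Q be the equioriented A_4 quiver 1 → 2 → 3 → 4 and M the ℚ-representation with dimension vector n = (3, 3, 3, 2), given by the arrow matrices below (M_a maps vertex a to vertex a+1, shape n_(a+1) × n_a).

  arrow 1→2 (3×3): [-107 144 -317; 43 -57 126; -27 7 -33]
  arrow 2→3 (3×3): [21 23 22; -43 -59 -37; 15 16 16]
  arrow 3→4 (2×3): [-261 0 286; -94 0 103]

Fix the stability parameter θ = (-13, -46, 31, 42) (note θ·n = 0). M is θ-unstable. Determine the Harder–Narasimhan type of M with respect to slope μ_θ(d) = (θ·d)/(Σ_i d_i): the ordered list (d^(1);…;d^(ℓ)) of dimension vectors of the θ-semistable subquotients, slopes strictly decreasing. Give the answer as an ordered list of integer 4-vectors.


Interval decomposition of M: I[1,3], I[1,4]^2.
HN type (ℓ=3): μ^(1)=42; μ^(2)=31; μ^(3)=-59/2

((0, 0, 0, 2); (0, 0, 3, 0); (3, 3, 0, 0))


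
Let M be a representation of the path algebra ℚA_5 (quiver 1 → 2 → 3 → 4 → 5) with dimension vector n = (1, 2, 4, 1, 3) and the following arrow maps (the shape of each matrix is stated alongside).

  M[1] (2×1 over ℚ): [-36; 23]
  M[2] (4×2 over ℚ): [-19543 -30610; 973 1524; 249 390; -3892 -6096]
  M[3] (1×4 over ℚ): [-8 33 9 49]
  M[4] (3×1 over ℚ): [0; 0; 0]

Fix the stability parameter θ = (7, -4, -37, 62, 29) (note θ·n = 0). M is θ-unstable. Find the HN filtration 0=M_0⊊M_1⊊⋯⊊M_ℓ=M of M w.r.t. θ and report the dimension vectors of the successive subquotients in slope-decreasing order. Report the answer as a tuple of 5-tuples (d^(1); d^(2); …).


Via rank(M_{q-1}∘⋯∘M_p): M ≅ I[1,4], I[2,3], I[3,3]^2, I[5,5]^3.
μ_θ-semistable layers: μ^(1)=62; μ^(2)=29; μ^(3)=-34/3; μ^(4)=-41/2; μ^(5)=-37

((0, 0, 0, 1, 0); (0, 0, 0, 0, 3); (1, 1, 1, 0, 0); (0, 1, 1, 0, 0); (0, 0, 2, 0, 0))


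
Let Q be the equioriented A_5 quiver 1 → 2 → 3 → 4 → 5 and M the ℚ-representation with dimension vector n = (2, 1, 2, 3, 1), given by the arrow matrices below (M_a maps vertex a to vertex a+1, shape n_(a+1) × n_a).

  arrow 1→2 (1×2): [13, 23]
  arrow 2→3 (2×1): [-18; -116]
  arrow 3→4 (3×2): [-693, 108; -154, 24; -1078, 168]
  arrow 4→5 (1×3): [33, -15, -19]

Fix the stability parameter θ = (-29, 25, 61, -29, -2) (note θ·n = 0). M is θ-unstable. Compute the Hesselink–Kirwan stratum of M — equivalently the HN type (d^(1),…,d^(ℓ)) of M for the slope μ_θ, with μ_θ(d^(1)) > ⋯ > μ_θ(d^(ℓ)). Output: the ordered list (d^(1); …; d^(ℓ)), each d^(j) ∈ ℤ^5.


Interval decomposition of M: I[1,1], I[1,5], I[3,3], I[4,4]^2.
HN type (ℓ=3): μ^(1)=61; μ^(2)=55/4; μ^(3)=-29

((0, 0, 1, 0, 0); (0, 1, 1, 1, 1); (2, 0, 0, 2, 0))


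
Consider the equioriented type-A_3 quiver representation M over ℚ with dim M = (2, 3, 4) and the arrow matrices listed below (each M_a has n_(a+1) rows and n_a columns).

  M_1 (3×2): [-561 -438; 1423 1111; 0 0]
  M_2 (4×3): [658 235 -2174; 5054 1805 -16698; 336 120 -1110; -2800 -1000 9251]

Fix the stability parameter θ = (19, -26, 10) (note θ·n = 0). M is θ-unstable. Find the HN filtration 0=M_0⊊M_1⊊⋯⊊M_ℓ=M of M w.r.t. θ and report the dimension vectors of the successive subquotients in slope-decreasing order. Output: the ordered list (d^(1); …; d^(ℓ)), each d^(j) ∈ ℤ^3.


Interval decomposition of M: I[1,2], I[1,3], I[2,3], I[3,3]^2.
HN type (ℓ=3): μ^(1)=10; μ^(2)=-7/2; μ^(3)=-26

((0, 0, 4); (2, 2, 0); (0, 1, 0))


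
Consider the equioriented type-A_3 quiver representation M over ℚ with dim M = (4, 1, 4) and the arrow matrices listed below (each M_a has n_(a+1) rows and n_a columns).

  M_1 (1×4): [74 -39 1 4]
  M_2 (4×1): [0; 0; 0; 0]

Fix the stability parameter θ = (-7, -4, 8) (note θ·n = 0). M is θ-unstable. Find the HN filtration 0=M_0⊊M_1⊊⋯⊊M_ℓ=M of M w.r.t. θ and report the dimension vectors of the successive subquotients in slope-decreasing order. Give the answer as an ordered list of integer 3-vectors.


Barcode: M ≅ I[1,1]^3, I[1,2], I[3,3]^4. HN layers by μ_θ (3 steps, strictly decreasing):
  μ^(1)=8; μ^(2)=-4; μ^(3)=-7

((0, 0, 4); (0, 1, 0); (4, 0, 0))


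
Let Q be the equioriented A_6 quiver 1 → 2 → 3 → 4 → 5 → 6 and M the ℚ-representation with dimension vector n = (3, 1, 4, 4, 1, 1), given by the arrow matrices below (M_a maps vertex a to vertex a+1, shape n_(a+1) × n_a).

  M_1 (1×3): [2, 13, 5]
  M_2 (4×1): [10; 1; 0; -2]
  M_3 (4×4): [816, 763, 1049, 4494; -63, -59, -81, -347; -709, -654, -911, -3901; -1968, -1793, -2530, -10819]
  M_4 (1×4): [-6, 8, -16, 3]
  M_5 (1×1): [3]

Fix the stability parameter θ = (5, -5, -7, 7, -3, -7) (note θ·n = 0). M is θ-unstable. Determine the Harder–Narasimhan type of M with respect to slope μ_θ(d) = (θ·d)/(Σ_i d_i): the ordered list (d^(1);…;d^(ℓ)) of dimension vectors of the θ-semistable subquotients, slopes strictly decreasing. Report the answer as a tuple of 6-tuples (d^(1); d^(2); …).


Via rank(M_{q-1}∘⋯∘M_p): M ≅ I[1,1]^2, I[1,6], I[3,4]^3.
μ_θ-semistable layers: μ^(1)=7; μ^(2)=5; μ^(3)=-1; μ^(4)=-7/3; μ^(5)=-7

((0, 0, 0, 3, 0, 0); (2, 0, 0, 0, 0, 0); (0, 0, 0, 1, 1, 1); (1, 1, 1, 0, 0, 0); (0, 0, 3, 0, 0, 0))


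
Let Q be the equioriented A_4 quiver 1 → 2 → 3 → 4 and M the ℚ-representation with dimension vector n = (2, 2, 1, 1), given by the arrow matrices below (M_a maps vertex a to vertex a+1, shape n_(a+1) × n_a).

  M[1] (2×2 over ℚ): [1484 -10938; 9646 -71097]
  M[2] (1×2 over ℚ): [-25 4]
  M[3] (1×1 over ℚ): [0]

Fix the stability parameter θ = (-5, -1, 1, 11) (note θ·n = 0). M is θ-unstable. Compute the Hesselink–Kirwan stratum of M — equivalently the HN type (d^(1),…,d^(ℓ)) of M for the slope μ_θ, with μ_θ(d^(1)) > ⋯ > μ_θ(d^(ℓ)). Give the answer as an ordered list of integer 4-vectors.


Interval decomposition of M: I[1,1], I[1,3], I[2,2], I[4,4].
HN type (ℓ=4): μ^(1)=11; μ^(2)=1; μ^(3)=-1; μ^(4)=-5

((0, 0, 0, 1); (0, 0, 1, 0); (0, 2, 0, 0); (2, 0, 0, 0))


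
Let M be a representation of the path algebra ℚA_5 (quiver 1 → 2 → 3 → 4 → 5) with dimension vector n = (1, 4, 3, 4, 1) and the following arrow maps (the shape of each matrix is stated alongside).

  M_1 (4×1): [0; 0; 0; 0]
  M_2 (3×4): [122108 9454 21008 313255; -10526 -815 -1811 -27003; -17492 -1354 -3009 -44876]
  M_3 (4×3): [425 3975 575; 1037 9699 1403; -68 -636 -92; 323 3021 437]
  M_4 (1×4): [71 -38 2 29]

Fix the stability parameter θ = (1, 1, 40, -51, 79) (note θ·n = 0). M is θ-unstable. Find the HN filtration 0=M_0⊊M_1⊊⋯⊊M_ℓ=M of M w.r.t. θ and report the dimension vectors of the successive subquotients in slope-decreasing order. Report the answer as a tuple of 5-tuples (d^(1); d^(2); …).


Interval decomposition of M: I[1,1], I[2,2], I[2,3]^2, I[2,4], I[4,4]^2, I[4,5].
HN type (ℓ=5): μ^(1)=79; μ^(2)=40; μ^(3)=1; μ^(4)=-10/3; μ^(5)=-51

((0, 0, 0, 0, 1); (0, 0, 2, 0, 0); (1, 3, 0, 0, 0); (0, 1, 1, 1, 0); (0, 0, 0, 3, 0))


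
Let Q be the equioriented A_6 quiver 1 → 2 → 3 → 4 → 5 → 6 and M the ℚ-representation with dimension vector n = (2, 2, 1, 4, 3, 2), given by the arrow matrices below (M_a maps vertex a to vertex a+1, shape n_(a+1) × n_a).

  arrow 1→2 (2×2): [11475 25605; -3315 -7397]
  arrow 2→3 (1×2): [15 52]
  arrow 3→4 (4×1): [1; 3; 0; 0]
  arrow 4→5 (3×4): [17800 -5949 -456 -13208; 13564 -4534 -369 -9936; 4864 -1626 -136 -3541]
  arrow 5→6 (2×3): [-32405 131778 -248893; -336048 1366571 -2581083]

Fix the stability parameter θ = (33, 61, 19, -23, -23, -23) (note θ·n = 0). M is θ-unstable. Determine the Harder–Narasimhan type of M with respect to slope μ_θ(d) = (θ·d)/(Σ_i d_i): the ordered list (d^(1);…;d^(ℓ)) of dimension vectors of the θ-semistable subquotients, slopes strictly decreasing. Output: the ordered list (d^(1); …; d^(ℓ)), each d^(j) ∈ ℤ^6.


Barcode: M ≅ I[1,1], I[1,6], I[2,2], I[4,4], I[4,5], I[4,6]. HN layers by μ_θ (4 steps, strictly decreasing):
  μ^(1)=61; μ^(2)=33; μ^(3)=22/3; μ^(4)=-23

((0, 1, 0, 0, 0, 0); (1, 0, 0, 0, 0, 0); (1, 1, 1, 1, 1, 1); (0, 0, 0, 3, 2, 1))


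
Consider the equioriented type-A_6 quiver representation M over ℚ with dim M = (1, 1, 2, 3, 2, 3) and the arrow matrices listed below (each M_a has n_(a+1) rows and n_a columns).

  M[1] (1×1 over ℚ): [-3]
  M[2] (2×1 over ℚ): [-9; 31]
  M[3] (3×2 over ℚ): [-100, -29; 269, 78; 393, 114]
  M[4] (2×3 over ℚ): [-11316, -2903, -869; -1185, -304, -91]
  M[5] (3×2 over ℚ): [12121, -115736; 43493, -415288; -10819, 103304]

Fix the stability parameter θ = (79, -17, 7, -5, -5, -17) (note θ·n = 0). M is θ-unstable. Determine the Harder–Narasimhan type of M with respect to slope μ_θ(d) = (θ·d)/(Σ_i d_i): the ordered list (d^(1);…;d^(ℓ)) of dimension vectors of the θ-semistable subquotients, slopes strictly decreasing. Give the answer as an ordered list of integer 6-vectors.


Barcode: M ≅ I[1,4], I[3,5], I[4,6], I[6,6]^2. HN layers by μ_θ (4 steps, strictly decreasing):
  μ^(1)=16; μ^(2)=-1; μ^(3)=-9; μ^(4)=-17

((1, 1, 1, 1, 0, 0); (0, 0, 1, 1, 1, 0); (0, 0, 0, 1, 1, 1); (0, 0, 0, 0, 0, 2))


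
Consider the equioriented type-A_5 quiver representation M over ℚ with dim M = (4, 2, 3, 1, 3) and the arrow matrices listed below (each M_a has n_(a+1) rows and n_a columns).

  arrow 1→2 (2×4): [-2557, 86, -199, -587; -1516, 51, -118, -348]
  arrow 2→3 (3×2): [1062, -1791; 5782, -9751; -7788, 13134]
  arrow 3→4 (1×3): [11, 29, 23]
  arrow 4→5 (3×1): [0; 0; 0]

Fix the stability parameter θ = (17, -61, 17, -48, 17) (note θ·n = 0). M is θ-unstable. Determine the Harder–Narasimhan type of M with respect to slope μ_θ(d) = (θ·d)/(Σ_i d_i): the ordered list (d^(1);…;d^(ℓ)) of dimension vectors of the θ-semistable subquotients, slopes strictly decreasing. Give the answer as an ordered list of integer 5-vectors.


Interval decomposition of M: I[1,1]^2, I[1,2], I[1,4], I[3,3]^2, I[5,5]^3.
HN type (ℓ=3): μ^(1)=17; μ^(2)=-31/2; μ^(3)=-22

((2, 0, 2, 0, 3); (0, 0, 1, 1, 0); (2, 2, 0, 0, 0))
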